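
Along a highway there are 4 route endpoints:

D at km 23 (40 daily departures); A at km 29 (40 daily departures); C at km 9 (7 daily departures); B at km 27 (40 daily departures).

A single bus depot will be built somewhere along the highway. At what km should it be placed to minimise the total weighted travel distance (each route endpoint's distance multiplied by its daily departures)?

x = 27

For a sum of weighted absolute distances on a line, the optimum is the weighted median (not the mean). Total weight W = 127; half-weight = 63.5.
Sort by position and accumulate weight:
  km 9 (C, w=7) → cum 7
  km 23 (D, w=40) → cum 47
  km 27 (B, w=40) → cum 87  ≥ 63.5 → median here
  km 29 (A, w=40) → cum 127
Optimal location: km 27.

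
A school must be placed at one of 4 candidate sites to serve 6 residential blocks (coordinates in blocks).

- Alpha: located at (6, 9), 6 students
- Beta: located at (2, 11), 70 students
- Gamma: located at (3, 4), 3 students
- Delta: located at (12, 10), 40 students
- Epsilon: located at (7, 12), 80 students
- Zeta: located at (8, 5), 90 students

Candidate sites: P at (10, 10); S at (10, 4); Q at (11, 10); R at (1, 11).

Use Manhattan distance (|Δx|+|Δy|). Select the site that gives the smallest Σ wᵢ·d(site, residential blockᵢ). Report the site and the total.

P, total 1809 blocks

Total weighted distance at each candidate:
  P (10, 10): total = 1809
  S (10, 4): total = 2595
  Q (11, 10): total = 2018
  R (1, 11): total = 2349
Minimum is at P with total 1809 blocks.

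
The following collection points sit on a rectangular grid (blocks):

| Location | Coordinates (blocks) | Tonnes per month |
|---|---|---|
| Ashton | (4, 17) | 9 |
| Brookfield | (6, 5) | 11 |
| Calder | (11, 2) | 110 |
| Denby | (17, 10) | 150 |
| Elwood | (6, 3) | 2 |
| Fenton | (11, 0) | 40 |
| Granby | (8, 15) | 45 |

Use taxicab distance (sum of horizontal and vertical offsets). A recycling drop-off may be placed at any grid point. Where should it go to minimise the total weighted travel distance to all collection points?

(11, 10)

Manhattan distance separates: Σwᵢ(|x−xᵢ|+|y−yᵢ|) = Σwᵢ|x−xᵢ| + Σwᵢ|y−yᵢ|, so x and y are optimised independently as 1-D weighted medians.
Total weight W = 367; half = 183.5.
x-coordinate, sorted with cumulative weight:
  x=4 (Ashton, w=9) cum 9
  x=6 (Brookfield, w=11) cum 20
  x=6 (Elwood, w=2) cum 22
  x=8 (Granby, w=45) cum 67
  x=11 (Calder, w=110) cum 177
  x=11 (Fenton, w=40) cum 217  ← median
  x=17 (Denby, w=150) cum 367
⇒ x* = 11
y-coordinate, sorted with cumulative weight:
  y=0 (Fenton, w=40) cum 40
  y=2 (Calder, w=110) cum 150
  y=3 (Elwood, w=2) cum 152
  y=5 (Brookfield, w=11) cum 163
  y=10 (Denby, w=150) cum 313  ← median
  y=15 (Granby, w=45) cum 358
  y=17 (Ashton, w=9) cum 367
⇒ y* = 10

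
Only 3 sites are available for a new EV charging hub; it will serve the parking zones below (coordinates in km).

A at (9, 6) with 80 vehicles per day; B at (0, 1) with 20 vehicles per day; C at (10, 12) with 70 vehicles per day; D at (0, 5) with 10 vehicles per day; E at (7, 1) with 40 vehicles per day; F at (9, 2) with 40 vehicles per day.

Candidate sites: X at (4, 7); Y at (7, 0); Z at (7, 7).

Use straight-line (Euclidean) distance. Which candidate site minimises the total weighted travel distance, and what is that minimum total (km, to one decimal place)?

Total weighted distance at each candidate:
  X (4, 7): total = 1694.8
  Y (7, 0): total = 1752.4
  Z (7, 7): total = 1299.7
Minimum is at Z with total 1299.7 km.

Z, total 1299.7 km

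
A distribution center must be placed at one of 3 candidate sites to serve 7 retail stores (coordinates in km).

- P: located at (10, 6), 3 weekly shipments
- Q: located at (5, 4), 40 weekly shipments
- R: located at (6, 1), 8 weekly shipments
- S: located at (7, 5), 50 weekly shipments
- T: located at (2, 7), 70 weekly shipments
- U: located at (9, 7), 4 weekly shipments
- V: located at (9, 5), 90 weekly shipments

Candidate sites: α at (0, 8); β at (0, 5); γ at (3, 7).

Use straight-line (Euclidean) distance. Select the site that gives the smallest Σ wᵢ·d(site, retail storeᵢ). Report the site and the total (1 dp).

Total weighted distance at each candidate:
  α (0, 8): total = 1787.8
  β (0, 5): total = 1686.7
  γ (3, 7): total = 1105.9
Minimum is at γ with total 1105.9 km.

γ, total 1105.9 km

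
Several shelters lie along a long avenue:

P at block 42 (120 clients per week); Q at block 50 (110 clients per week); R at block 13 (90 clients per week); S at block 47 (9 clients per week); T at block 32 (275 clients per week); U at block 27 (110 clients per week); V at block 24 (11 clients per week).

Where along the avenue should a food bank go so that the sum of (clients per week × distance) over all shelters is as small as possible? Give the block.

For a sum of weighted absolute distances on a line, the optimum is the weighted median (not the mean). Total weight W = 725; half-weight = 362.5.
Sort by position and accumulate weight:
  block 13 (R, w=90) → cum 90
  block 24 (V, w=11) → cum 101
  block 27 (U, w=110) → cum 211
  block 32 (T, w=275) → cum 486  ≥ 362.5 → median here
  block 42 (P, w=120) → cum 606
  block 47 (S, w=9) → cum 615
  block 50 (Q, w=110) → cum 725
Optimal location: block 32.

x = 32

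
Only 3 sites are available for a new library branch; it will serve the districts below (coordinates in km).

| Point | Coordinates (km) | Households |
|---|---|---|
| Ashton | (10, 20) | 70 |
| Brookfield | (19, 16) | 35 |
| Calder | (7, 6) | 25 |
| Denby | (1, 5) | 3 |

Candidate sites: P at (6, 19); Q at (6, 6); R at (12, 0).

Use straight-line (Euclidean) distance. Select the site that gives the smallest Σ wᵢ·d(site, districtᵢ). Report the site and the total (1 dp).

P, total 1126.1 km

Total weighted distance at each candidate:
  P (6, 19): total = 1126.1
  Q (6, 6): total = 1633.6
  R (12, 0): total = 2249.7
Minimum is at P with total 1126.1 km.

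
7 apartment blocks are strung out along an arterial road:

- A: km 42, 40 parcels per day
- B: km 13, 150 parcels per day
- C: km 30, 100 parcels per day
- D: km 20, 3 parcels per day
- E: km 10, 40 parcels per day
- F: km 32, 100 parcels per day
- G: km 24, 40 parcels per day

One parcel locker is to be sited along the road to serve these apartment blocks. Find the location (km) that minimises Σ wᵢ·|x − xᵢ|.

For a sum of weighted absolute distances on a line, the optimum is the weighted median (not the mean). Total weight W = 473; half-weight = 236.5.
Sort by position and accumulate weight:
  km 10 (E, w=40) → cum 40
  km 13 (B, w=150) → cum 190
  km 20 (D, w=3) → cum 193
  km 24 (G, w=40) → cum 233
  km 30 (C, w=100) → cum 333  ≥ 236.5 → median here
  km 32 (F, w=100) → cum 433
  km 42 (A, w=40) → cum 473
Optimal location: km 30.

x = 30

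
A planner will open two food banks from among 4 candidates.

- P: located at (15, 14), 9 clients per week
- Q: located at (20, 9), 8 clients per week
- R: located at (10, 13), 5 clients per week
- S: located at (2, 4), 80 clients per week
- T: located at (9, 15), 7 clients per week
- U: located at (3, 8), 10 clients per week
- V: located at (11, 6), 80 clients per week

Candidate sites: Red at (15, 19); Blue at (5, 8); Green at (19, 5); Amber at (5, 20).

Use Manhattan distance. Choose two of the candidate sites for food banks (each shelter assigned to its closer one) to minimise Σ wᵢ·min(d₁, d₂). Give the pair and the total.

Evaluate every pair (each demand assigned to the nearer of the two):
  {Blue, Green}: total = 1504
  {Red, Blue}: total = 1505
  {Blue, Amber}: total = 1605
  {Red, Green}: total = 2560
  {Green, Amber}: total = 2580
  {Red, Amber}: total = 3303
Best pair: {Blue, Green} with total 1504.

{Blue, Green}, total 1504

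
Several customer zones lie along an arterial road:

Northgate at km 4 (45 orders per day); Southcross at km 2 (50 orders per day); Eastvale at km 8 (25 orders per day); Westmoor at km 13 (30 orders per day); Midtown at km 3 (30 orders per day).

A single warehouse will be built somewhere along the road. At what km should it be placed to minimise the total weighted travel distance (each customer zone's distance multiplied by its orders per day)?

For a sum of weighted absolute distances on a line, the optimum is the weighted median (not the mean). Total weight W = 180; half-weight = 90.
Sort by position and accumulate weight:
  km 2 (Southcross, w=50) → cum 50
  km 3 (Midtown, w=30) → cum 80
  km 4 (Northgate, w=45) → cum 125  ≥ 90 → median here
  km 8 (Eastvale, w=25) → cum 150
  km 13 (Westmoor, w=30) → cum 180
Optimal location: km 4.

x = 4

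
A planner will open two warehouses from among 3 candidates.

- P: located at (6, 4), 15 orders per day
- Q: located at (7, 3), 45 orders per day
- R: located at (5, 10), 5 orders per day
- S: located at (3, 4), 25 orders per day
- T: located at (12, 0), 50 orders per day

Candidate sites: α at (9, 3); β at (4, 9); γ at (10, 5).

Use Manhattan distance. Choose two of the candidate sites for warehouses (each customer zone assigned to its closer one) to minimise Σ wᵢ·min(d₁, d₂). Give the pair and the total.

Evaluate every pair (each demand assigned to the nearer of the two):
  {α, β}: total = 610
  {α, γ}: total = 675
  {β, γ}: total = 810
Best pair: {α, β} with total 610.

{α, β}, total 610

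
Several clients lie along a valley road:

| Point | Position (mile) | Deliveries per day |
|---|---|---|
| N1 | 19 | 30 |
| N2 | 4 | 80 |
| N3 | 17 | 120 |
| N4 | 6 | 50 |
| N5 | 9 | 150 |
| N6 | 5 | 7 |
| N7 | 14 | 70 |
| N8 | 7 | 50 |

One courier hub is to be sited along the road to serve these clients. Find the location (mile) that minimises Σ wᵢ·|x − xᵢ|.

For a sum of weighted absolute distances on a line, the optimum is the weighted median (not the mean). Total weight W = 557; half-weight = 278.5.
Sort by position and accumulate weight:
  mile 4 (N2, w=80) → cum 80
  mile 5 (N6, w=7) → cum 87
  mile 6 (N4, w=50) → cum 137
  mile 7 (N8, w=50) → cum 187
  mile 9 (N5, w=150) → cum 337  ≥ 278.5 → median here
  mile 14 (N7, w=70) → cum 407
  mile 17 (N3, w=120) → cum 527
  mile 19 (N1, w=30) → cum 557
Optimal location: mile 9.

x = 9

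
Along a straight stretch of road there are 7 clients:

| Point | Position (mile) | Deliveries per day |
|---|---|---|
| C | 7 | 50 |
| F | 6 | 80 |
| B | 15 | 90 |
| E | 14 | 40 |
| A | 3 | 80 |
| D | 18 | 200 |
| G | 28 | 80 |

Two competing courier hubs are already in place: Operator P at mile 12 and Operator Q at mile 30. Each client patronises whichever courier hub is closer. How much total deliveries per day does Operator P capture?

The indifferent point is the midpoint (12+30)/2 = 21; clients left of it (closer to Operator P at 12) go to Operator P, those right go to Operator Q.
  A at 3 (w=80) → Operator P
  F at 6 (w=80) → Operator P
  C at 7 (w=50) → Operator P
  E at 14 (w=40) → Operator P
  B at 15 (w=90) → Operator P
  D at 18 (w=200) → Operator P
  G at 28 (w=80) → Operator Q
Operator P captures 540; Operator Q captures 80.

540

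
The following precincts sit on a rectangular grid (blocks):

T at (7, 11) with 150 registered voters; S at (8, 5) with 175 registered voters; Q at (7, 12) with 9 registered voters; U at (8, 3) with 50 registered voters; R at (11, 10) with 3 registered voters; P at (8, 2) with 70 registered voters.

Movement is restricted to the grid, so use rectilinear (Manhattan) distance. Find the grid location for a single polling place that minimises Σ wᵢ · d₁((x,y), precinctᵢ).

(8, 5)

Manhattan distance separates: Σwᵢ(|x−xᵢ|+|y−yᵢ|) = Σwᵢ|x−xᵢ| + Σwᵢ|y−yᵢ|, so x and y are optimised independently as 1-D weighted medians.
Total weight W = 457; half = 228.5.
x-coordinate, sorted with cumulative weight:
  x=7 (T, w=150) cum 150
  x=7 (Q, w=9) cum 159
  x=8 (S, w=175) cum 334  ← median
  x=8 (U, w=50) cum 384
  x=8 (P, w=70) cum 454
  x=11 (R, w=3) cum 457
⇒ x* = 8
y-coordinate, sorted with cumulative weight:
  y=2 (P, w=70) cum 70
  y=3 (U, w=50) cum 120
  y=5 (S, w=175) cum 295  ← median
  y=10 (R, w=3) cum 298
  y=11 (T, w=150) cum 448
  y=12 (Q, w=9) cum 457
⇒ y* = 5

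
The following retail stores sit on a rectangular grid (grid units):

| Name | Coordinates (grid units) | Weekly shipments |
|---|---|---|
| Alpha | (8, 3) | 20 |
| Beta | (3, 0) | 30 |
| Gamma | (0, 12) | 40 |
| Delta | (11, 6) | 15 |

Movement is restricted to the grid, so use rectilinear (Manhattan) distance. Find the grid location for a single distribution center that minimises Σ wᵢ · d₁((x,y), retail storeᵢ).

(3, 6)

Manhattan distance separates: Σwᵢ(|x−xᵢ|+|y−yᵢ|) = Σwᵢ|x−xᵢ| + Σwᵢ|y−yᵢ|, so x and y are optimised independently as 1-D weighted medians.
Total weight W = 105; half = 52.5.
x-coordinate, sorted with cumulative weight:
  x=0 (Gamma, w=40) cum 40
  x=3 (Beta, w=30) cum 70  ← median
  x=8 (Alpha, w=20) cum 90
  x=11 (Delta, w=15) cum 105
⇒ x* = 3
y-coordinate, sorted with cumulative weight:
  y=0 (Beta, w=30) cum 30
  y=3 (Alpha, w=20) cum 50
  y=6 (Delta, w=15) cum 65  ← median
  y=12 (Gamma, w=40) cum 105
⇒ y* = 6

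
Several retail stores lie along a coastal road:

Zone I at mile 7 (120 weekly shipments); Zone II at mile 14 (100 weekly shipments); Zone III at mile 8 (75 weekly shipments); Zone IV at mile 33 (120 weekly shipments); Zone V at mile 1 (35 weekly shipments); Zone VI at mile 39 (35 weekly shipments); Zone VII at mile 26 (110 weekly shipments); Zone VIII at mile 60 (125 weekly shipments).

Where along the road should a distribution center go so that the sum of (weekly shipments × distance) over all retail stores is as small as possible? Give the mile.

For a sum of weighted absolute distances on a line, the optimum is the weighted median (not the mean). Total weight W = 720; half-weight = 360.
Sort by position and accumulate weight:
  mile 1 (Zone V, w=35) → cum 35
  mile 7 (Zone I, w=120) → cum 155
  mile 8 (Zone III, w=75) → cum 230
  mile 14 (Zone II, w=100) → cum 330
  mile 26 (Zone VII, w=110) → cum 440  ≥ 360 → median here
  mile 33 (Zone IV, w=120) → cum 560
  mile 39 (Zone VI, w=35) → cum 595
  mile 60 (Zone VIII, w=125) → cum 720
Optimal location: mile 26.

x = 26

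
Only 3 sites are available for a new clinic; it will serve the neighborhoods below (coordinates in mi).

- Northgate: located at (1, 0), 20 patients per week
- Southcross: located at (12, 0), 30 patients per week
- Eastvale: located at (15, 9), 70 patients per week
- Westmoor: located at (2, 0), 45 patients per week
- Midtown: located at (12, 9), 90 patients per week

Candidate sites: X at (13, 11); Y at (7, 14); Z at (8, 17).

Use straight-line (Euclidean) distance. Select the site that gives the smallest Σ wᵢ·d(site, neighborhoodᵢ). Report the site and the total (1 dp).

Total weighted distance at each candidate:
  X (13, 11): total = 1756.2
  Y (7, 14): total = 2716.4
  Z (8, 17): total = 3252.0
Minimum is at X with total 1756.2 mi.

X, total 1756.2 mi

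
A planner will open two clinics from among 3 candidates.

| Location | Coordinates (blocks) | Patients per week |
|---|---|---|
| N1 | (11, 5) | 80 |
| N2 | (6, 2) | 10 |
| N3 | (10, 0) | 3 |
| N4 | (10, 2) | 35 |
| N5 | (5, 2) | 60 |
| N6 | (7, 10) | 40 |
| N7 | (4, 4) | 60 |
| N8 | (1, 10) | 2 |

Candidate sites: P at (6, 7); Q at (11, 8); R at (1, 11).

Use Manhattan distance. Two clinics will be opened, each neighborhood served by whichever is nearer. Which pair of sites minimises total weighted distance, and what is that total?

Evaluate every pair (each demand assigned to the nearer of the two):
  {P, Q}: total = 1398
  {P, R}: total = 1780
  {Q, R}: total = 2184
Best pair: {P, Q} with total 1398.

{P, Q}, total 1398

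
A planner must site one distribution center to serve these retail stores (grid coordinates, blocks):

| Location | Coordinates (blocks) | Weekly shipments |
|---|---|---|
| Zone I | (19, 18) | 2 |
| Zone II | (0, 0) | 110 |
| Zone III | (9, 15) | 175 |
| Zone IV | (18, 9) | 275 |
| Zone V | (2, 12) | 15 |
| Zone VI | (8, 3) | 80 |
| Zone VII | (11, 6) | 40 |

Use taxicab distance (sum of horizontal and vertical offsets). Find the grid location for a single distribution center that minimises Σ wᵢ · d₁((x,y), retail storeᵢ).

(9, 9)

Manhattan distance separates: Σwᵢ(|x−xᵢ|+|y−yᵢ|) = Σwᵢ|x−xᵢ| + Σwᵢ|y−yᵢ|, so x and y are optimised independently as 1-D weighted medians.
Total weight W = 697; half = 348.5.
x-coordinate, sorted with cumulative weight:
  x=0 (Zone II, w=110) cum 110
  x=2 (Zone V, w=15) cum 125
  x=8 (Zone VI, w=80) cum 205
  x=9 (Zone III, w=175) cum 380  ← median
  x=11 (Zone VII, w=40) cum 420
  x=18 (Zone IV, w=275) cum 695
  x=19 (Zone I, w=2) cum 697
⇒ x* = 9
y-coordinate, sorted with cumulative weight:
  y=0 (Zone II, w=110) cum 110
  y=3 (Zone VI, w=80) cum 190
  y=6 (Zone VII, w=40) cum 230
  y=9 (Zone IV, w=275) cum 505  ← median
  y=12 (Zone V, w=15) cum 520
  y=15 (Zone III, w=175) cum 695
  y=18 (Zone I, w=2) cum 697
⇒ y* = 9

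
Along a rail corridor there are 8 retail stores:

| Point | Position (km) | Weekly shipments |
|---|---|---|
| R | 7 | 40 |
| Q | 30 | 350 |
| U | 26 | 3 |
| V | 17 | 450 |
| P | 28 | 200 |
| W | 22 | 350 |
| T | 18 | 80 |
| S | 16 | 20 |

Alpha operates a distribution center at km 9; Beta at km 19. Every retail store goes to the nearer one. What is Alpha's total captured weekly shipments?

40

The indifferent point is the midpoint (9+19)/2 = 14; retail stores left of it (closer to Alpha at 9) go to Alpha, those right go to Beta.
  R at 7 (w=40) → Alpha
  S at 16 (w=20) → Beta
  V at 17 (w=450) → Beta
  T at 18 (w=80) → Beta
  W at 22 (w=350) → Beta
  U at 26 (w=3) → Beta
  P at 28 (w=200) → Beta
  Q at 30 (w=350) → Beta
Alpha captures 40; Beta captures 1453.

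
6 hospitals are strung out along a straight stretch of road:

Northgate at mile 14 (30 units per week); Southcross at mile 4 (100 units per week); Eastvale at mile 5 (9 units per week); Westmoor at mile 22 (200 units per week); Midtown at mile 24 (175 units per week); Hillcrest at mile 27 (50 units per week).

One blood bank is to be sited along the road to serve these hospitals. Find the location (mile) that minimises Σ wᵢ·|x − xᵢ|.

For a sum of weighted absolute distances on a line, the optimum is the weighted median (not the mean). Total weight W = 564; half-weight = 282.
Sort by position and accumulate weight:
  mile 4 (Southcross, w=100) → cum 100
  mile 5 (Eastvale, w=9) → cum 109
  mile 14 (Northgate, w=30) → cum 139
  mile 22 (Westmoor, w=200) → cum 339  ≥ 282 → median here
  mile 24 (Midtown, w=175) → cum 514
  mile 27 (Hillcrest, w=50) → cum 564
Optimal location: mile 22.

x = 22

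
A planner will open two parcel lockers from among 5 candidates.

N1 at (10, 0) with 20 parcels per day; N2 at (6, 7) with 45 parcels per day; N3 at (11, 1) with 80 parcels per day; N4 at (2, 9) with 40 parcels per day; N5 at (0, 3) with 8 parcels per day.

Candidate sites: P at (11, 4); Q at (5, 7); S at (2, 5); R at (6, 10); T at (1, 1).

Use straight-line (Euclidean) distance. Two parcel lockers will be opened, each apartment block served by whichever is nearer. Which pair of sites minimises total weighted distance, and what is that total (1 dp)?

{P, Q}, total 562.9

Evaluate every pair (each demand assigned to the nearer of the two):
  {P, Q}: total = 562.9
  {P, R}: total = 696.1
  {P, S}: total = 706.3
  {P, T}: total = 925.2
  {Q, T}: total = 1058.0
  {Q, S}: total = 1062.7
  {Q, R}: total = 1091.3
  {S, R}: total = 1294.2
  {R, T}: total = 1298.9
  {S, T}: total = 1348.2
Best pair: {P, Q} with total 562.9.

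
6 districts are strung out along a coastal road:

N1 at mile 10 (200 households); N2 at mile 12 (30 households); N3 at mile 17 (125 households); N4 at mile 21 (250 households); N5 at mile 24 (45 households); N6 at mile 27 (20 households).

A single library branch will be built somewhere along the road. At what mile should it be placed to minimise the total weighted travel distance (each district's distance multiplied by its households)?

x = 17

For a sum of weighted absolute distances on a line, the optimum is the weighted median (not the mean). Total weight W = 670; half-weight = 335.
Sort by position and accumulate weight:
  mile 10 (N1, w=200) → cum 200
  mile 12 (N2, w=30) → cum 230
  mile 17 (N3, w=125) → cum 355  ≥ 335 → median here
  mile 21 (N4, w=250) → cum 605
  mile 24 (N5, w=45) → cum 650
  mile 27 (N6, w=20) → cum 670
Optimal location: mile 17.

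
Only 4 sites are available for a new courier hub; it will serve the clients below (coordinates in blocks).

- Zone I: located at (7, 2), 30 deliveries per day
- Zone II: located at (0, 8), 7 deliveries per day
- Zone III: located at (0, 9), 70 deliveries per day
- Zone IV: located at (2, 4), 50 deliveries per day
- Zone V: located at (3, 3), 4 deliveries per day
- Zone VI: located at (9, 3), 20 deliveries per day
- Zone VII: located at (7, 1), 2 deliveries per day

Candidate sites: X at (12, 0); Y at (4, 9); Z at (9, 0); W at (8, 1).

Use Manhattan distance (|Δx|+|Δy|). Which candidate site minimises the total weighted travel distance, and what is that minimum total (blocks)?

Total weighted distance at each candidate:
  X (12, 0): total = 2700
  Y (4, 9): total = 1235
  Z (9, 0): total = 2151
  W (8, 1): total = 1825
Minimum is at Y with total 1235 blocks.

Y, total 1235 blocks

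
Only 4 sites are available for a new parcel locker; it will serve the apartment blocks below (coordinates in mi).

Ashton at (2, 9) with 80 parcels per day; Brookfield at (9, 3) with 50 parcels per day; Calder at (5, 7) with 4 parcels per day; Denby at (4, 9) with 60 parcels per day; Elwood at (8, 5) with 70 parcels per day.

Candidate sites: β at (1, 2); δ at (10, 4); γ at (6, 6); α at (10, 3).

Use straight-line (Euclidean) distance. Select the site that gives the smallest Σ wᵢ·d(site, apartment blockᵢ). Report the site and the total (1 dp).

γ, total 990.6 mi

Total weighted distance at each candidate:
  β (1, 2): total = 1984.5
  δ (10, 4): total = 1473.9
  γ (6, 6): total = 990.6
  α (10, 3): total = 1582.7
Minimum is at γ with total 990.6 mi.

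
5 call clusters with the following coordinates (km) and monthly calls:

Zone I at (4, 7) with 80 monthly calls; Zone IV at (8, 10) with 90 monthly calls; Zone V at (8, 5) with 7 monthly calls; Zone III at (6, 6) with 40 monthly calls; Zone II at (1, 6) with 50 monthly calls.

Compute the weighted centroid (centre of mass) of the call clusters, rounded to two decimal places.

The minimiser of Σwᵢ‖p−pᵢ‖² is the weighted centroid p* = (Σwᵢpᵢ)/(Σwᵢ).
Σwᵢ = 267.
Σwᵢxᵢ = 80·4 + 90·8 + 7·8 + 40·6 + 50·1 = 1386.
Σwᵢyᵢ = 80·7 + 90·10 + 7·5 + 40·6 + 50·6 = 2035.
x* = 1386/267 = 5.19, y* = 2035/267 = 7.62.

(5.19, 7.62)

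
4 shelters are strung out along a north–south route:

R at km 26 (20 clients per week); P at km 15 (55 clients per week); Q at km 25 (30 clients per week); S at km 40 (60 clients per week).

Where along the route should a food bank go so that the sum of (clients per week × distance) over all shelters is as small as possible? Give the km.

x = 25

For a sum of weighted absolute distances on a line, the optimum is the weighted median (not the mean). Total weight W = 165; half-weight = 82.5.
Sort by position and accumulate weight:
  km 15 (P, w=55) → cum 55
  km 25 (Q, w=30) → cum 85  ≥ 82.5 → median here
  km 26 (R, w=20) → cum 105
  km 40 (S, w=60) → cum 165
Optimal location: km 25.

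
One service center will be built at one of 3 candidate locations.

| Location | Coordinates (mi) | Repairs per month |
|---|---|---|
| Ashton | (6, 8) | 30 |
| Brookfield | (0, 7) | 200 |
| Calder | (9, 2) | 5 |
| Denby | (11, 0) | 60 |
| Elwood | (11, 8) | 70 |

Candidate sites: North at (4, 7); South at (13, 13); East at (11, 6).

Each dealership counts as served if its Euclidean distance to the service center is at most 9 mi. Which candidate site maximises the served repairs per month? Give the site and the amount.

North, covering 305

Coverage radius r = 9 mi; a point is covered iff (Δx)²+(Δy)² ≤ 9² = 81.
  North (4, 7): covers {Ashton, Brookfield, Calder, Elwood} → 305
  South (13, 13): covers {Ashton, Elwood} → 100
  East (11, 6): covers {Ashton, Calder, Denby, Elwood} → 165
Maximum coverage at North: 305 repairs per month.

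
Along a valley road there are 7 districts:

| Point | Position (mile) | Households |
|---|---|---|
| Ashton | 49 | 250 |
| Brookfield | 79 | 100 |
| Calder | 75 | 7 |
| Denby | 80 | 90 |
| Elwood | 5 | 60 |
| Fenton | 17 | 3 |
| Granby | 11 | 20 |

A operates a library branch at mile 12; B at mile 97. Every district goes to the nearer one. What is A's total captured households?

333

The indifferent point is the midpoint (12+97)/2 = 54.5; districts left of it (closer to A at 12) go to A, those right go to B.
  Elwood at 5 (w=60) → A
  Granby at 11 (w=20) → A
  Fenton at 17 (w=3) → A
  Ashton at 49 (w=250) → A
  Calder at 75 (w=7) → B
  Brookfield at 79 (w=100) → B
  Denby at 80 (w=90) → B
A captures 333; B captures 197.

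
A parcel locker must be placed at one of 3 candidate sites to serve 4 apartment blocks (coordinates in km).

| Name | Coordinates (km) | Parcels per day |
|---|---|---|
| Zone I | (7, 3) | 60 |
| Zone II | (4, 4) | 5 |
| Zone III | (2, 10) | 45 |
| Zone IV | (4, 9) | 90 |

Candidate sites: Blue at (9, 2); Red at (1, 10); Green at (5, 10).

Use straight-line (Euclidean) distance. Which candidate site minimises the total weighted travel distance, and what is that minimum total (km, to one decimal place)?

Total weighted distance at each candidate:
  Blue (9, 2): total = 1413.7
  Red (1, 10): total = 916.3
  Green (5, 10): total = 729.5
Minimum is at Green with total 729.5 km.

Green, total 729.5 km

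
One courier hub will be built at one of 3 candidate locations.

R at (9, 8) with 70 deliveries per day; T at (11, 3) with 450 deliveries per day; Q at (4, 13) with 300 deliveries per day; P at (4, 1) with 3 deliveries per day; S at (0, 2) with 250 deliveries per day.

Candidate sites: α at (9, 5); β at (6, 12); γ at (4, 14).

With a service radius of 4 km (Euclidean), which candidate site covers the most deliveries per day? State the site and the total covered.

Coverage radius r = 4 km; a point is covered iff (Δx)²+(Δy)² ≤ 4² = 16.
  α (9, 5): covers {R, T} → 520
  β (6, 12): covers {Q} → 300
  γ (4, 14): covers {Q} → 300
Maximum coverage at α: 520 deliveries per day.

α, covering 520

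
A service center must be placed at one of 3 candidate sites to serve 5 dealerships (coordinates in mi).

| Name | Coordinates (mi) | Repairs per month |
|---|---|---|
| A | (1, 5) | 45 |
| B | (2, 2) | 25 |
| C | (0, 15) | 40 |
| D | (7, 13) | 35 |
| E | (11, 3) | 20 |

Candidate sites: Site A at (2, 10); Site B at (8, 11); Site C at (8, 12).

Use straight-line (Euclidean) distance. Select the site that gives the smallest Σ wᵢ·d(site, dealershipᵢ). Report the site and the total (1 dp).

Site A, total 1077.0 mi

Total weighted distance at each candidate:
  Site A (2, 10): total = 1077.0
  Site B (8, 11): total = 1292.2
  Site C (8, 12): total = 1318.0
Minimum is at Site A with total 1077.0 mi.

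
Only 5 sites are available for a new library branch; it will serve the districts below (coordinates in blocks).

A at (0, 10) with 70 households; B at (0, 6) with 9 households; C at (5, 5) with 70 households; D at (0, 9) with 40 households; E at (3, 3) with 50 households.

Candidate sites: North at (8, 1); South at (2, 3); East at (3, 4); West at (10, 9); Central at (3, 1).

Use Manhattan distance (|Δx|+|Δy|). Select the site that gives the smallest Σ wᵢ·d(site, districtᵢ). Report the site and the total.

Total weighted distance at each candidate:
  North (8, 1): total = 2787
  South (2, 3): total = 1395
  East (3, 4): total = 1255
  West (10, 9): total = 2567
  Central (3, 1): total = 1872
Minimum is at East with total 1255 blocks.

East, total 1255 blocks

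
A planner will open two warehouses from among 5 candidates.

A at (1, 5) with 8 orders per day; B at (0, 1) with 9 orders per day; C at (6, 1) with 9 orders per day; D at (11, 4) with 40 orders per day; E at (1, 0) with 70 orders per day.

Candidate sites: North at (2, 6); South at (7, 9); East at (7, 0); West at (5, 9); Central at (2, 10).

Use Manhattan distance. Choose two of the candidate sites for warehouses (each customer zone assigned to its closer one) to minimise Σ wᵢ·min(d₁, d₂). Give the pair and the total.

Evaluate every pair (each demand assigned to the nearer of the two):
  {North, East}: total = 837
  {East, Central}: total = 878
  {East, West}: total = 894
  {South, East}: total = 910
  {North, South}: total = 1010
  {North, West}: total = 1090
  {North, Central}: total = 1090
  {South, Central}: total = 1358
  {West, Central}: total = 1438
  {South, West}: total = 1532
Best pair: {North, East} with total 837.

{North, East}, total 837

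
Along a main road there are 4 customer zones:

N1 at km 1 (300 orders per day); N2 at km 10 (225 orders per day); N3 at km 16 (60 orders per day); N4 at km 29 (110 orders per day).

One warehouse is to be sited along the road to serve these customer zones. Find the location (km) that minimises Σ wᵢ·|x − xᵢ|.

For a sum of weighted absolute distances on a line, the optimum is the weighted median (not the mean). Total weight W = 695; half-weight = 347.5.
Sort by position and accumulate weight:
  km 1 (N1, w=300) → cum 300
  km 10 (N2, w=225) → cum 525  ≥ 347.5 → median here
  km 16 (N3, w=60) → cum 585
  km 29 (N4, w=110) → cum 695
Optimal location: km 10.

x = 10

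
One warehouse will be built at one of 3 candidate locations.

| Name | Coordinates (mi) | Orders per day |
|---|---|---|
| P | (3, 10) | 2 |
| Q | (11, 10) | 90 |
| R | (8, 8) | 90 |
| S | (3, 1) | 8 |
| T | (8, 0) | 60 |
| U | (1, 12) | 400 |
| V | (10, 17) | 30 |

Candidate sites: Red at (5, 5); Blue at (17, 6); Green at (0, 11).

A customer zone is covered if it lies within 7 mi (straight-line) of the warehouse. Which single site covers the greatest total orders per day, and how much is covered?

Coverage radius r = 7 mi; a point is covered iff (Δx)²+(Δy)² ≤ 7² = 49.
  Red (5, 5): covers {P, R, S, T} → 160
  Blue (17, 6): covers {none} → 0
  Green (0, 11): covers {P, U} → 402
Maximum coverage at Green: 402 orders per day.

Green, covering 402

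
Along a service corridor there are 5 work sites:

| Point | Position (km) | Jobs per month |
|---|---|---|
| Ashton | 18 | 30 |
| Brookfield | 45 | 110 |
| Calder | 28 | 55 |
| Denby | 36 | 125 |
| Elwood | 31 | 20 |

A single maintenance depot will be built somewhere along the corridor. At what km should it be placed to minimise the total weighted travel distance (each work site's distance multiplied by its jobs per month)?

For a sum of weighted absolute distances on a line, the optimum is the weighted median (not the mean). Total weight W = 340; half-weight = 170.
Sort by position and accumulate weight:
  km 18 (Ashton, w=30) → cum 30
  km 28 (Calder, w=55) → cum 85
  km 31 (Elwood, w=20) → cum 105
  km 36 (Denby, w=125) → cum 230  ≥ 170 → median here
  km 45 (Brookfield, w=110) → cum 340
Optimal location: km 36.

x = 36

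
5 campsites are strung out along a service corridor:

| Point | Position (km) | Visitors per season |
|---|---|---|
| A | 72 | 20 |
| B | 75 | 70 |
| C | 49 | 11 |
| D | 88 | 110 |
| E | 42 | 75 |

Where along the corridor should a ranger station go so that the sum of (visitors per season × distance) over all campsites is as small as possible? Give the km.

x = 75

For a sum of weighted absolute distances on a line, the optimum is the weighted median (not the mean). Total weight W = 286; half-weight = 143.
Sort by position and accumulate weight:
  km 42 (E, w=75) → cum 75
  km 49 (C, w=11) → cum 86
  km 72 (A, w=20) → cum 106
  km 75 (B, w=70) → cum 176  ≥ 143 → median here
  km 88 (D, w=110) → cum 286
Optimal location: km 75.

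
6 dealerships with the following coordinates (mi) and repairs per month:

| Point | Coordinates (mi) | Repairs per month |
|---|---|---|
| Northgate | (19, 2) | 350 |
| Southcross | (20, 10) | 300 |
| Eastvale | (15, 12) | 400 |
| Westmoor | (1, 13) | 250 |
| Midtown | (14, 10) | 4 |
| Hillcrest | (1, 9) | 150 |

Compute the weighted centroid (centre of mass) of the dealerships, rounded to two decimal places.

(13.14, 9.04)

The minimiser of Σwᵢ‖p−pᵢ‖² is the weighted centroid p* = (Σwᵢpᵢ)/(Σwᵢ).
Σwᵢ = 1454.
Σwᵢxᵢ = 350·19 + 300·20 + 400·15 + 250·1 + 4·14 + 150·1 = 19106.
Σwᵢyᵢ = 350·2 + 300·10 + 400·12 + 250·13 + 4·10 + 150·9 = 13140.
x* = 19106/1454 = 13.14, y* = 13140/1454 = 9.04.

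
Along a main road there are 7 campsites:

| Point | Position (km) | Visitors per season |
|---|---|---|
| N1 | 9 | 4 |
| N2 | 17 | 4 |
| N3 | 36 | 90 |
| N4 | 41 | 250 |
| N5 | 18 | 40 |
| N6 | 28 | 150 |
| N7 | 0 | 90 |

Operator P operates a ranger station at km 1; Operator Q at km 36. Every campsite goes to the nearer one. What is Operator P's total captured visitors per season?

138

The indifferent point is the midpoint (1+36)/2 = 18.5; campsites left of it (closer to Operator P at 1) go to Operator P, those right go to Operator Q.
  N7 at 0 (w=90) → Operator P
  N1 at 9 (w=4) → Operator P
  N2 at 17 (w=4) → Operator P
  N5 at 18 (w=40) → Operator P
  N6 at 28 (w=150) → Operator Q
  N3 at 36 (w=90) → Operator Q
  N4 at 41 (w=250) → Operator Q
Operator P captures 138; Operator Q captures 490.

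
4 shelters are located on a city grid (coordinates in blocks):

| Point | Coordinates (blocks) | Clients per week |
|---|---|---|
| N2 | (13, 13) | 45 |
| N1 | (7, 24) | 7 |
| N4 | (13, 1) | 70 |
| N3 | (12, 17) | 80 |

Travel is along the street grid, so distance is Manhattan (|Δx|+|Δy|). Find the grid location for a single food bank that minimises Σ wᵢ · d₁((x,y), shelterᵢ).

Manhattan distance separates: Σwᵢ(|x−xᵢ|+|y−yᵢ|) = Σwᵢ|x−xᵢ| + Σwᵢ|y−yᵢ|, so x and y are optimised independently as 1-D weighted medians.
Total weight W = 202; half = 101.
x-coordinate, sorted with cumulative weight:
  x=7 (N1, w=7) cum 7
  x=12 (N3, w=80) cum 87
  x=13 (N2, w=45) cum 132  ← median
  x=13 (N4, w=70) cum 202
⇒ x* = 13
y-coordinate, sorted with cumulative weight:
  y=1 (N4, w=70) cum 70
  y=13 (N2, w=45) cum 115  ← median
  y=17 (N3, w=80) cum 195
  y=24 (N1, w=7) cum 202
⇒ y* = 13

(13, 13)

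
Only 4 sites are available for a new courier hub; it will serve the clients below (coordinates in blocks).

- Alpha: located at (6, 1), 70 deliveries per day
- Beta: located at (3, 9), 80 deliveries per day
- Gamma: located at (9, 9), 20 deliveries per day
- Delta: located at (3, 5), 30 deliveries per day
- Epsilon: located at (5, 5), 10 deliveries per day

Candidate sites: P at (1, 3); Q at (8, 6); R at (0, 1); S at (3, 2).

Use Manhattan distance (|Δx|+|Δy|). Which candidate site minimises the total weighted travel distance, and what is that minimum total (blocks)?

Total weighted distance at each candidate:
  P (1, 3): total = 1590
  Q (8, 6): total = 1430
  R (0, 1): total = 1940
  S (3, 2): total = 1240
Minimum is at S with total 1240 blocks.

S, total 1240 blocks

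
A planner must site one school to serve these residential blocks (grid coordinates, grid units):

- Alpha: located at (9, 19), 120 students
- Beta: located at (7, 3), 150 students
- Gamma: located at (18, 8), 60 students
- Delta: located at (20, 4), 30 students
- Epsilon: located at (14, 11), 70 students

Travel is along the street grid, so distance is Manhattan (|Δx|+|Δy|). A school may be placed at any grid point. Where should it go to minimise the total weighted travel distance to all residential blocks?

(9, 8)

Manhattan distance separates: Σwᵢ(|x−xᵢ|+|y−yᵢ|) = Σwᵢ|x−xᵢ| + Σwᵢ|y−yᵢ|, so x and y are optimised independently as 1-D weighted medians.
Total weight W = 430; half = 215.
x-coordinate, sorted with cumulative weight:
  x=7 (Beta, w=150) cum 150
  x=9 (Alpha, w=120) cum 270  ← median
  x=14 (Epsilon, w=70) cum 340
  x=18 (Gamma, w=60) cum 400
  x=20 (Delta, w=30) cum 430
⇒ x* = 9
y-coordinate, sorted with cumulative weight:
  y=3 (Beta, w=150) cum 150
  y=4 (Delta, w=30) cum 180
  y=8 (Gamma, w=60) cum 240  ← median
  y=11 (Epsilon, w=70) cum 310
  y=19 (Alpha, w=120) cum 430
⇒ y* = 8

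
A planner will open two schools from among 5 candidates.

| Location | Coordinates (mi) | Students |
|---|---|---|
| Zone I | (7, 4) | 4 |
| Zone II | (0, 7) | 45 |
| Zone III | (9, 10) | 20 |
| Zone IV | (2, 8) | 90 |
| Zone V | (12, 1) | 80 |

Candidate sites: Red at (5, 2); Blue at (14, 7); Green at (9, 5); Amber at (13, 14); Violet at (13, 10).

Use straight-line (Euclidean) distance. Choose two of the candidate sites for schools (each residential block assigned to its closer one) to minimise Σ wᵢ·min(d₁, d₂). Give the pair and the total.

{Red, Green}, total 1430.9

Evaluate every pair (each demand assigned to the nearer of the two):
  {Red, Green}: total = 1430.9
  {Red, Blue}: total = 1555.8
  {Red, Violet}: total = 1578.9
  {Green, Violet}: total = 1589.2
  {Blue, Green}: total = 1609.2
  {Green, Amber}: total = 1609.2
  {Red, Amber}: total = 1612.1
  {Blue, Violet}: total = 2223.0
  {Blue, Amber}: total = 2363.3
  {Amber, Violet}: total = 2445.0
Best pair: {Red, Green} with total 1430.9.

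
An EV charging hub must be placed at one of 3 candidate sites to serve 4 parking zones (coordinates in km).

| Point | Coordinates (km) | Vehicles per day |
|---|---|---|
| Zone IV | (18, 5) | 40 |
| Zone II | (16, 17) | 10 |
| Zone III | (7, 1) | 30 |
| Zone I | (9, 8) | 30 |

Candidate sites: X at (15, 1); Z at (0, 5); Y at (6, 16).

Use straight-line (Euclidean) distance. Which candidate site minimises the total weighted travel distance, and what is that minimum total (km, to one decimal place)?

Total weighted distance at each candidate:
  X (15, 1): total = 876.9
  Z (0, 5): total = 1446.5
  Y (6, 16): total = 1459.0
Minimum is at X with total 876.9 km.

X, total 876.9 km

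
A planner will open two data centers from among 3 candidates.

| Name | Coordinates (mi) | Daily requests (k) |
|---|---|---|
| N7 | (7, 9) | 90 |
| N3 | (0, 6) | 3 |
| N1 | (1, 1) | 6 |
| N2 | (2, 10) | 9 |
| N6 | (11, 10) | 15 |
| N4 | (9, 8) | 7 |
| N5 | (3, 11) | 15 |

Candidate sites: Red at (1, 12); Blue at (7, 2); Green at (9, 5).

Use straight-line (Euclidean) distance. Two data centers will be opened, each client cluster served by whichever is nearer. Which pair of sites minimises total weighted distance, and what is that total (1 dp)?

{Red, Green}, total 629.8

Evaluate every pair (each demand assigned to the nearer of the two):
  {Red, Green}: total = 629.8
  {Blue, Green}: total = 769.7
  {Red, Blue}: total = 890.6
Best pair: {Red, Green} with total 629.8.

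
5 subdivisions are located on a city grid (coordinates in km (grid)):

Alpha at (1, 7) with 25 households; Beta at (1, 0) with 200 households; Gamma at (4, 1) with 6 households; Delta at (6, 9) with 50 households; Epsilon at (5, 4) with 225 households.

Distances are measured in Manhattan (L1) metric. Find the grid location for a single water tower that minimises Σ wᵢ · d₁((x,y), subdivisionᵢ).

Manhattan distance separates: Σwᵢ(|x−xᵢ|+|y−yᵢ|) = Σwᵢ|x−xᵢ| + Σwᵢ|y−yᵢ|, so x and y are optimised independently as 1-D weighted medians.
Total weight W = 506; half = 253.
x-coordinate, sorted with cumulative weight:
  x=1 (Alpha, w=25) cum 25
  x=1 (Beta, w=200) cum 225
  x=4 (Gamma, w=6) cum 231
  x=5 (Epsilon, w=225) cum 456  ← median
  x=6 (Delta, w=50) cum 506
⇒ x* = 5
y-coordinate, sorted with cumulative weight:
  y=0 (Beta, w=200) cum 200
  y=1 (Gamma, w=6) cum 206
  y=4 (Epsilon, w=225) cum 431  ← median
  y=7 (Alpha, w=25) cum 456
  y=9 (Delta, w=50) cum 506
⇒ y* = 4

(5, 4)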